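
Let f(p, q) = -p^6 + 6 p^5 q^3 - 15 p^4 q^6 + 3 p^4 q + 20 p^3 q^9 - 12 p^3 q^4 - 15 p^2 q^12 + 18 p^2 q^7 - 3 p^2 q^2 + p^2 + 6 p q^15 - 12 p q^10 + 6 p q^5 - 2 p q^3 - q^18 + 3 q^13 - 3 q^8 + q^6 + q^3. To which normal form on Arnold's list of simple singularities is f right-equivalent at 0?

A_2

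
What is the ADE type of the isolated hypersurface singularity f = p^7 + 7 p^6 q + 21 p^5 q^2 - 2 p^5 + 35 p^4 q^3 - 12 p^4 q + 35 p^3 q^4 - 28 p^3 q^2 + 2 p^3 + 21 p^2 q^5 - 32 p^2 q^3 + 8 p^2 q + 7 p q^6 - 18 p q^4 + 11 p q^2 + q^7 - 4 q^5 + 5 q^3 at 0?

D4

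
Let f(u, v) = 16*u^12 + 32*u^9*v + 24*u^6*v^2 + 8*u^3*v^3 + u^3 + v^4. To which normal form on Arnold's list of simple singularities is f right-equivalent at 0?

The Hessian of f at 0 has rank 0. Corank 2; j^3 = u^3 is a perfect cube, so E-series; the 4-jet and mu = 6 give E_6.

E_{6}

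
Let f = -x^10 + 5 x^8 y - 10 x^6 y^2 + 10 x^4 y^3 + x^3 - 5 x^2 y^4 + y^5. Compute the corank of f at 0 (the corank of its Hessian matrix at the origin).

The Hessian at 0 is [[0, 0], [0, 0]] of rank 0; hence corank 2.

2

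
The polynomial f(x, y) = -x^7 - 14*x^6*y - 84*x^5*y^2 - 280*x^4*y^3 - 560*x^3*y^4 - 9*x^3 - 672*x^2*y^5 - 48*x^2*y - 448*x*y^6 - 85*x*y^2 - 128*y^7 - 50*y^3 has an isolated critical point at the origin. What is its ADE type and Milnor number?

Type D8, Milnor number mu = 8.

The Hessian of f at 0 has rank 0. Corank 2; j^3 = -(x + 2*y)*(3*x + 5*y)^2 has shape L^2 M (L != M), so D-series; mu = 8 gives D_8.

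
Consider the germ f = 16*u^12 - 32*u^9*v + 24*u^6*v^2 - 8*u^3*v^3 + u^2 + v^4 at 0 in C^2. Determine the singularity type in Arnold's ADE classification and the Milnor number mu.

Type A_{3}, Milnor number mu = 3.

The Hessian of f at 0 is [[2, 0], [0, 0]] with rank 1, so corank 1. A Groebner basis of the Jacobian ideal J(f) in C{u,v} is {v^3, u}; counting standard monomials gives mu = 3. Corank 1: A-series; mu = 3 gives A_3.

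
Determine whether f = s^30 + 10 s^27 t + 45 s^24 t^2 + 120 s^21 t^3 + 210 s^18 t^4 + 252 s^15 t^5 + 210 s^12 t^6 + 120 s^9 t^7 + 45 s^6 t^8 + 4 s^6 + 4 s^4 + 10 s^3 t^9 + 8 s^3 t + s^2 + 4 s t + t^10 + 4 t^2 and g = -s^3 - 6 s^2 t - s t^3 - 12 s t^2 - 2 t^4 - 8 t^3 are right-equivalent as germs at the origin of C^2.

No.

The Hessian of f at 0 is [[2, 4], [4, 8]] with rank 1, so corank 1. A Groebner basis of the Jacobian ideal J(f) in C{s,t} is {-s*t^2/4 - s/128 + t^5 - 3*t^3/8 - t/64, s^2/32 + s*t^3 + 3*s*t/16 + t^4 + t^2/4, s^3 + s/2 + t, s^2*t + 2*s*t^2 - s/12 + 4*t^3/3 - t/6}; counting standard monomials gives mu = 9. Corank 1: A-series; mu = 9 gives A_9. The Hessian of g at 0 is [[0, 0], [0, 0]] with rank 0, so corank 2. A Groebner basis of the Jacobian ideal J(g) in C{s,t} is {s^3 + 6*s^2*t + 48*s^2 + 192*s*t + 192*t^2, -6*s^2 + s*t^2 - 24*s*t - 24*t^2, 3*s^2 + 12*s*t + t^3 + 12*t^2}; counting standard monomials gives mu = 7. Corank 2; j^3 = -(s + 2*t)^3 is a perfect cube, so E-series; the 4-jet and mu = 7 give E_7. f is A_9 but g is E_7, hence not right-equivalent.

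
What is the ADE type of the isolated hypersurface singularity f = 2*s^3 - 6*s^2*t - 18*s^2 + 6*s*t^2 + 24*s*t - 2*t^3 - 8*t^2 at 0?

A_2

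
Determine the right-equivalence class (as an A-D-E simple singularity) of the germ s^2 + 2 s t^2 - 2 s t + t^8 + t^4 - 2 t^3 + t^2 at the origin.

The Hessian of f at 0 has rank 1. Corank 1: A-series; mu = 7 gives A_7.

A_{7}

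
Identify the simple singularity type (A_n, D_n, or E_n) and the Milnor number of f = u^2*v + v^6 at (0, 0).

Type D7, Milnor number mu = 7.

The Hessian of f at 0 is [[0, 0], [0, 0]] with rank 0, so corank 2. A Groebner basis of the Jacobian ideal J(f) in C{u,v} is {u^2/6 + v^5, u^3, u*v}; counting standard monomials gives mu = 7. Corank 2; j^3 = u^2*v has shape L^2 M (L != M), so D-series; mu = 7 gives D_7.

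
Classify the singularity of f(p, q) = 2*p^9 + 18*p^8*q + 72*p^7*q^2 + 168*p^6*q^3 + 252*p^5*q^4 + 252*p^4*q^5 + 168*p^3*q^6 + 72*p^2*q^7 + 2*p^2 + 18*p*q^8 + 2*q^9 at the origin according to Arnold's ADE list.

The Hessian of f at 0 has rank 1. Corank 1: A-series; mu = 8 gives A_8.

A_{8}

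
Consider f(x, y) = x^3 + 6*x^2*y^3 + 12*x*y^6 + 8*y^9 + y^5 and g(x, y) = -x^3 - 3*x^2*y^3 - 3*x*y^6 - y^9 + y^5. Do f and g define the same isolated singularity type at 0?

Yes.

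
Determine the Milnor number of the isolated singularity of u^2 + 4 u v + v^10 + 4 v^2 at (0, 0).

9

The Hessian of f at 0 has rank 1. Corank 1: A-series; mu = 9 gives A_9.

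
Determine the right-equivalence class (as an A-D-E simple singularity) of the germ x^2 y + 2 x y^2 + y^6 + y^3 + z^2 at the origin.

D_{7}

The Hessian of f at 0 has rank 1. Corank 2; j^3 = y*(x + y)^2 has shape L^2 M (L != M), so D-series; mu = 7 gives D_7.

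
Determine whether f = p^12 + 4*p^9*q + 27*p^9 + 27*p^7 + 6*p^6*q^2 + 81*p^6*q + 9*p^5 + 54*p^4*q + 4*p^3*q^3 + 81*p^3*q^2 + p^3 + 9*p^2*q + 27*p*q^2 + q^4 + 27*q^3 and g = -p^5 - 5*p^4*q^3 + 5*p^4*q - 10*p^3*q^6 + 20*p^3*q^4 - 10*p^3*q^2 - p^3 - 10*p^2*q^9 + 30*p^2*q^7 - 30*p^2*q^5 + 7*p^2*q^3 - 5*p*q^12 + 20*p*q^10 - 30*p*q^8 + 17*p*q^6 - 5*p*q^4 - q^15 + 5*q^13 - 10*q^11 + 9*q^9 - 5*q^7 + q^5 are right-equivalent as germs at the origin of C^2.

The Hessian of f at 0 has rank 0. Corank 2; j^3 = (p + 3*q)^3 is a perfect cube, so E-series; the 4-jet and mu = 6 give E_6. The Hessian of g at 0 has rank 0. Corank 2; j^3 = -p^3 is a perfect cube, so E-series; the 5-jet and mu = 8 give E_8. f is E_6 but g is E_8, hence not right-equivalent.

No.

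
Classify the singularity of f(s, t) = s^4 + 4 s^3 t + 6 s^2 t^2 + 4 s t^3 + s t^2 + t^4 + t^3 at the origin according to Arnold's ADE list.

D5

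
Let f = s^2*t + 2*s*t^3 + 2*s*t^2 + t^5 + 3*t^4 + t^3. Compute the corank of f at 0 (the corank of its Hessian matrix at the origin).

2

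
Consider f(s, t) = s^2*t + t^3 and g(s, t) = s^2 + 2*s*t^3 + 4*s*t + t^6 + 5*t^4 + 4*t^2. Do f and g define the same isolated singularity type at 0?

No.

The Hessian of f at 0 has rank 0. Corank 2; j^3 = t*(s^2 + t^2) splits into three distinct lines over C (the quadratic factor has nonzero discriminant), so D_4. The Hessian of g at 0 has rank 1. Corank 1: A-series; mu = 3 gives A_3. f is D_4 but g is A_3, hence not right-equivalent.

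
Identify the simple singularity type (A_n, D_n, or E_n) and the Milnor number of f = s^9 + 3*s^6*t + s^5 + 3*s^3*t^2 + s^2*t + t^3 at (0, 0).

Type D4, Milnor number mu = 4.

The Hessian of f at 0 is [[0, 0], [0, 0]] with rank 0, so corank 2. A Groebner basis of the Jacobian ideal J(f) in C{s,t} is {t^3, s^2 + 3*t^2, s*t}; counting standard monomials gives mu = 4. Corank 2; j^3 = t*(s^2 + t^2) splits into three distinct lines over C (the quadratic factor has nonzero discriminant), so D_4.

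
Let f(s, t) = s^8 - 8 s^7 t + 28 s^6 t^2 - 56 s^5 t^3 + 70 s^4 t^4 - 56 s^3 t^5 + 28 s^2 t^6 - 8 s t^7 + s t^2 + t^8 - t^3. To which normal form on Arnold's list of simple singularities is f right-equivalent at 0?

The Hessian of f at 0 is [[0, 0], [0, 0]] with rank 0, so corank 2. A Groebner basis of the Jacobian ideal J(f) in C{s,t} is {s^7 + t^2/8, t^3, s*t - t^2}; counting standard monomials gives mu = 9. Corank 2; j^3 = t^2*(s - t) has shape L^2 M (L != M), so D-series; mu = 9 gives D_9.

D_9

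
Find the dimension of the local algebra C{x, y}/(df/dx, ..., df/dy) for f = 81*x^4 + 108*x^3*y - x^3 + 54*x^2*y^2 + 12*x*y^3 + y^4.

The Hessian of f at 0 is [[0, 0], [0, 0]] with rank 0, so corank 2. A Groebner basis of the Jacobian ideal J(f) in C{x,y} is {y^4, x*y^2 + y^3/9, x^2}; counting standard monomials gives mu = 6. Corank 2; j^3 = -x^3 is a perfect cube, so E-series; the 4-jet and mu = 6 give E_6.

6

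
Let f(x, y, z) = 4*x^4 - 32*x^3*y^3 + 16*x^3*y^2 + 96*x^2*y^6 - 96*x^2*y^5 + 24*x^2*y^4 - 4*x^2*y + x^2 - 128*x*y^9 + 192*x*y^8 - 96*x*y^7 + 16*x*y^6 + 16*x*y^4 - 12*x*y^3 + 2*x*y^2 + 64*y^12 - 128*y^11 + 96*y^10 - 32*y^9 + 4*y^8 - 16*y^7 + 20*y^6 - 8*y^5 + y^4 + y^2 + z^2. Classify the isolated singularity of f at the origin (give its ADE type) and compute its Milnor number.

Type A1, Milnor number mu = 1.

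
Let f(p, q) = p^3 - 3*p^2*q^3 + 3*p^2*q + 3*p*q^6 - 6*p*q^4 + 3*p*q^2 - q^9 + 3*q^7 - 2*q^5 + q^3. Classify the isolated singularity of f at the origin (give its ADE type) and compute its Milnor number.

The Hessian of f at 0 is [[0, 0], [0, 0]] with rank 0, so corank 2. A Groebner basis of the Jacobian ideal J(f) in C{p,q} is {-p^2/2 + p*q^3 - p*q - q^2/2, q^4, p^3 - 3*p*q^2 - 2*q^3, p^2*q + 2*p*q^2 + q^3}; counting standard monomials gives mu = 8. Corank 2; j^3 = (p + q)^3 is a perfect cube, so E-series; the 5-jet and mu = 8 give E_8.

Type E_{8}, Milnor number mu = 8.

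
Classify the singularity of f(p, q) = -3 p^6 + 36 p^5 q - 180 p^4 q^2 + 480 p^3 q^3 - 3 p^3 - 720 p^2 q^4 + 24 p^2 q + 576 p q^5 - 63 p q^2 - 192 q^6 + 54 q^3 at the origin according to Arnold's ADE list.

D_7

The Hessian of f at 0 has rank 0. Corank 2; j^3 = -3*(p - 3*q)^2*(p - 2*q) has shape L^2 M (L != M), so D-series; mu = 7 gives D_7.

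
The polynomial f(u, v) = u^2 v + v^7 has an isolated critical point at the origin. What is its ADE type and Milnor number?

Type D8, Milnor number mu = 8.

The Hessian of f at 0 is [[0, 0], [0, 0]] with rank 0, so corank 2. A Groebner basis of the Jacobian ideal J(f) in C{u,v} is {u^2/7 + v^6, u^3, u*v}; counting standard monomials gives mu = 8. Corank 2; j^3 = u^2*v has shape L^2 M (L != M), so D-series; mu = 8 gives D_8.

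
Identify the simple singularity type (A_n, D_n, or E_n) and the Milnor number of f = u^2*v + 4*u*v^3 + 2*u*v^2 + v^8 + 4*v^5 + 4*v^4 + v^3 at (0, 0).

The Hessian of f at 0 has rank 0. Corank 2; j^3 = v*(u + v)^2 has shape L^2 M (L != M), so D-series; mu = 9 gives D_9.

Type D_{9}, Milnor number mu = 9.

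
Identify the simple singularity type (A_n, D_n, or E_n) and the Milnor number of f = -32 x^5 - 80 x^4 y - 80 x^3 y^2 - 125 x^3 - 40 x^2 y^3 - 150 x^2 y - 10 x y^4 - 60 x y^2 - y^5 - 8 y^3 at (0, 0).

The Hessian of f at 0 has rank 0. Corank 2; j^3 = -(5*x + 2*y)^3 is a perfect cube, so E-series; the 5-jet and mu = 8 give E_8.

Type E_{8}, Milnor number mu = 8.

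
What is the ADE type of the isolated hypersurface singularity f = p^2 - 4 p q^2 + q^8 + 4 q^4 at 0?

The Hessian of f at 0 is [[2, 0], [0, 0]] with rank 1, so corank 1. A Groebner basis of the Jacobian ideal J(f) in C{p,q} is {p^4, p^3*q, -p/2 + q^2}; counting standard monomials gives mu = 7. Corank 1: A-series; mu = 7 gives A_7.

A_7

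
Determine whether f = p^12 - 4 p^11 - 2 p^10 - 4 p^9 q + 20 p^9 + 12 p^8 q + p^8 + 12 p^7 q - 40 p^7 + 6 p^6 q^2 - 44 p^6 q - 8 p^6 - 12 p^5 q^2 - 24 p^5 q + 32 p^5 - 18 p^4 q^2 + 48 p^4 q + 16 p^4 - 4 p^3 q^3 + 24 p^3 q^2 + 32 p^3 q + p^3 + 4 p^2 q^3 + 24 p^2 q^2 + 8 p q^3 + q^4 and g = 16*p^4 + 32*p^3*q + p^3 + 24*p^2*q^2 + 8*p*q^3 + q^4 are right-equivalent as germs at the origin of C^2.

The Hessian of f at 0 has rank 0. Corank 2; j^3 = p^3 is a perfect cube, so E-series; the 4-jet and mu = 6 give E_6. The Hessian of g at 0 has rank 0. Corank 2; j^3 = p^3 is a perfect cube, so E-series; the 4-jet and mu = 6 give E_6. Both have type E_6, hence right-equivalent.

Yes.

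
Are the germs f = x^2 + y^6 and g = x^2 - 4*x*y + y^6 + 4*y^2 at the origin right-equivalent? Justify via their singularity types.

The Hessian of f at 0 has rank 1. Corank 1: A-series; mu = 5 gives A_5. The Hessian of g at 0 has rank 1. Corank 1: A-series; mu = 5 gives A_5. Both have type A_5, hence right-equivalent.

Yes.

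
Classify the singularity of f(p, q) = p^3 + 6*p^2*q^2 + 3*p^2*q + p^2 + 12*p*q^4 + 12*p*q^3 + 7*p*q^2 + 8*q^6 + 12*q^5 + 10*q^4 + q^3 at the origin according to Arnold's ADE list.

A_{2}

The Hessian of f at 0 is [[2, 0], [0, 0]] with rank 1, so corank 1. A Groebner basis of the Jacobian ideal J(f) in C{p,q} is {q^2, p}; counting standard monomials gives mu = 2. Corank 1: A-series; mu = 2 gives A_2.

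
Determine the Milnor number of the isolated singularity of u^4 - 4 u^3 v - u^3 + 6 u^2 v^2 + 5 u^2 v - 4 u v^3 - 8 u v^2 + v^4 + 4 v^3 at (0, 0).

5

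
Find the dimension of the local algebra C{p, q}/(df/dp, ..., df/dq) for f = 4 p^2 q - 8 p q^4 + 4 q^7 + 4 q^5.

The Hessian of f at 0 has rank 0. Corank 2; j^3 = 4*p^2*q has shape L^2 M (L != M), so D-series; mu = 6 gives D_6.

6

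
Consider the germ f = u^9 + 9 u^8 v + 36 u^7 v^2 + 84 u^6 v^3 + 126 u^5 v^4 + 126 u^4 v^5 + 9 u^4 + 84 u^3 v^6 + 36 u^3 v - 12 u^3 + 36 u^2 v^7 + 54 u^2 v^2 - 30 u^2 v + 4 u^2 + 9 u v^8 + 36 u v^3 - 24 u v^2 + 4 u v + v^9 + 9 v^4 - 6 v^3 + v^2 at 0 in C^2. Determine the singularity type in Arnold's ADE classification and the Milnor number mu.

The Hessian of f at 0 is [[8, 4], [4, 2]] with rank 1, so corank 1. A Groebner basis of the Jacobian ideal J(f) in C{u,v} is {-224*u*v^2/3 + 256*u*v/3 - 1792*u/81 + v^5 + 10*v^4/3 - 512*v^3/9 + 1376*v^2/27 - 896*v/81, u*v^3 - 10*u*v^2/3 + 8*u*v/3 - 16*u/27 + 7*v^4/8 - 7*v^3/3 + 14*v^2/9 - 8*v/27, u^2 + 2*u*v - 2*u/3 + v^2 - v/3}; counting standard monomials gives mu = 8. Corank 1: A-series; mu = 8 gives A_8.

Type A_8, Milnor number mu = 8.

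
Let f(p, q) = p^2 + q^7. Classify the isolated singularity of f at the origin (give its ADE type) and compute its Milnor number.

Type A_6, Milnor number mu = 6.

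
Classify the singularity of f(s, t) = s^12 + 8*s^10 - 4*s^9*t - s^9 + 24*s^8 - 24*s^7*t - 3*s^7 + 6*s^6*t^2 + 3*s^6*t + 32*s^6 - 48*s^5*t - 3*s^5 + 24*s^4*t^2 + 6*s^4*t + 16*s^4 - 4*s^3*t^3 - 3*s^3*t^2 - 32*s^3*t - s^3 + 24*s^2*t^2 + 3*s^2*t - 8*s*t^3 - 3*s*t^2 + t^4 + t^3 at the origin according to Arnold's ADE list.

E6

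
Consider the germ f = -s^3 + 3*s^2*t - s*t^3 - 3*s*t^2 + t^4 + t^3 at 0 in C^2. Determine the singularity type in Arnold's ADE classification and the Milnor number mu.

Type E_7, Milnor number mu = 7.

The Hessian of f at 0 is [[0, 0], [0, 0]] with rank 0, so corank 2. A Groebner basis of the Jacobian ideal J(f) in C{s,t} is {s^3 - 3*s^2*t - 6*s^2 + 12*s*t - 6*t^2, 3*s^2 + s*t^2 - 6*s*t + 3*t^2, 3*s^2 - 6*s*t + t^3 + 3*t^2}; counting standard monomials gives mu = 7. Corank 2; j^3 = -(s - t)^3 is a perfect cube, so E-series; the 4-jet and mu = 7 give E_7.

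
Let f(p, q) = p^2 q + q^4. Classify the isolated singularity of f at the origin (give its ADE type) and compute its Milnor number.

The Hessian of f at 0 has rank 0. Corank 2; j^3 = p^2*q has shape L^2 M (L != M), so D-series; mu = 5 gives D_5.

Type D_5, Milnor number mu = 5.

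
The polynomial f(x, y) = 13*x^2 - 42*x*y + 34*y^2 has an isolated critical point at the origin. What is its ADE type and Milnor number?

Type A1, Milnor number mu = 1.

The Hessian of f at 0 has rank 2. Corank 0: nondegenerate Morse point, so A_1.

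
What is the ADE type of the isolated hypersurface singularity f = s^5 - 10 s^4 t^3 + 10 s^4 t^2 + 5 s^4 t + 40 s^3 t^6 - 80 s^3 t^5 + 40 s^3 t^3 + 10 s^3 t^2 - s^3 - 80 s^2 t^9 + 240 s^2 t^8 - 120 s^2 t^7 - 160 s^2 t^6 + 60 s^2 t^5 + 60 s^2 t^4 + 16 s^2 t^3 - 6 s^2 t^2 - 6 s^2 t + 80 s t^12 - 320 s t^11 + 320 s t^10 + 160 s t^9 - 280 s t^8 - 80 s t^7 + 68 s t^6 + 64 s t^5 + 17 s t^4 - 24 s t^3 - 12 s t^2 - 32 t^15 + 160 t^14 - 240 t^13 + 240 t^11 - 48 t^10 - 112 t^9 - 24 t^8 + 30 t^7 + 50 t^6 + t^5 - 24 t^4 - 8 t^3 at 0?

E_{8}

The Hessian of f at 0 is [[0, 0], [0, 0]] with rank 0, so corank 2. A Groebner basis of the Jacobian ideal J(f) in C{s,t} is {-7*s^2/12 + s*t^3 - 7*s*t^2/3 - 7*s*t/3 - 14*t^3/3 - 7*t^2/3, s^2/3 + 4*s*t^2/3 + 4*s*t/3 + t^4 + 8*t^3/3 + 4*t^2/3, s^3 + 2*s^2 - 4*s*t^2 + 8*s*t + 8*t^2, s^2*t - s^2/3 + 8*s*t^2/3 - 4*s*t/3 + 4*t^3/3 - 4*t^2/3}; counting standard monomials gives mu = 8. Corank 2; j^3 = -(s + 2*t)^3 is a perfect cube, so E-series; the 5-jet and mu = 8 give E_8.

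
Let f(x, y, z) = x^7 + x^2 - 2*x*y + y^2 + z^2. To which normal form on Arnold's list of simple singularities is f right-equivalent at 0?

The Hessian of f at 0 is [[2, -2, 0], [-2, 2, 0], [0, 0, 2]] with rank 2, so corank 1. A Groebner basis of the Jacobian ideal J(f) in C{x,y,z} is {y^6, x - y, z}; counting standard monomials gives mu = 6. Corank 1: A-series; mu = 6 gives A_6.

A_6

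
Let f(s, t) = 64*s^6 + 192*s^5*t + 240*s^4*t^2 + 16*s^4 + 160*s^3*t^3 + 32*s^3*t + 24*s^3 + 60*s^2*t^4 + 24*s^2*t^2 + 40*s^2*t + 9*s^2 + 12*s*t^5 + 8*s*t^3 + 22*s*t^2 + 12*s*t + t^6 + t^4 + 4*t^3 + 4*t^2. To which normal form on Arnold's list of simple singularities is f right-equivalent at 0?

The Hessian of f at 0 is [[18, 12], [12, 8]] with rank 1, so corank 1. A Groebner basis of the Jacobian ideal J(f) in C{s,t} is {s*t^2 - 81*s*t + 567*s/4 - 195*t^2/4 + 189*t/2, 135*s*t - 243*s + t^3 + 81*t^2 - 162*t, s^2 + s*t + 3*s/4 + t^2/4 + t/2}; counting standard monomials gives mu = 5. Corank 1: A-series; mu = 5 gives A_5.

A_{5}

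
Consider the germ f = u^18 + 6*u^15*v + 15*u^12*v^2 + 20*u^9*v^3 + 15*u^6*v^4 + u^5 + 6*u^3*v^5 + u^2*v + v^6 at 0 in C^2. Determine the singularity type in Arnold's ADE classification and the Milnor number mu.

Type D_7, Milnor number mu = 7.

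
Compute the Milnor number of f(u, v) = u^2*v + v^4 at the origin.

The Hessian of f at 0 is [[0, 0], [0, 0]] with rank 0, so corank 2. A Groebner basis of the Jacobian ideal J(f) in C{u,v} is {u^3, u^2/4 + v^3, u*v}; counting standard monomials gives mu = 5. Corank 2; j^3 = u^2*v has shape L^2 M (L != M), so D-series; mu = 5 gives D_5.

5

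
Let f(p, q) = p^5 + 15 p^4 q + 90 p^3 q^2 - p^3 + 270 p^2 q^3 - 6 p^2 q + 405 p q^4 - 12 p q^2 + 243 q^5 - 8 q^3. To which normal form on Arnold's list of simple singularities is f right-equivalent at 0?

E_{8}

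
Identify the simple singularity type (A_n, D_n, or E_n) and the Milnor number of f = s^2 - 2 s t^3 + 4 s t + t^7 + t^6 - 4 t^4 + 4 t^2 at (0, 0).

The Hessian of f at 0 has rank 1. Corank 1: A-series; mu = 6 gives A_6.

Type A_{6}, Milnor number mu = 6.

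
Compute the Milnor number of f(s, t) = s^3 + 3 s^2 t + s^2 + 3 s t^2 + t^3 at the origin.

2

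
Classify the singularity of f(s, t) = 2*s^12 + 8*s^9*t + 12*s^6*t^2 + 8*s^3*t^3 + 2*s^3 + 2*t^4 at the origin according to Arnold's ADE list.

The Hessian of f at 0 has rank 0. Corank 2; j^3 = 2*s^3 is a perfect cube, so E-series; the 4-jet and mu = 6 give E_6.

E_6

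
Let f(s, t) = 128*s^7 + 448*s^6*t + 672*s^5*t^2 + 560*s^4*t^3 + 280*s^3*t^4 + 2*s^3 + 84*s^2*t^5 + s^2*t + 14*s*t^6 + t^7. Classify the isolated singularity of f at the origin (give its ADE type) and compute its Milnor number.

Type D_{8}, Milnor number mu = 8.

The Hessian of f at 0 is [[0, 0], [0, 0]] with rank 0, so corank 2. A Groebner basis of the Jacobian ideal J(f) in C{s,t} is {-s*t/14 + t^6, s*t^2, s^2 + s*t/2}; counting standard monomials gives mu = 8. Corank 2; j^3 = s^2*(2*s + t) has shape L^2 M (L != M), so D-series; mu = 8 gives D_8.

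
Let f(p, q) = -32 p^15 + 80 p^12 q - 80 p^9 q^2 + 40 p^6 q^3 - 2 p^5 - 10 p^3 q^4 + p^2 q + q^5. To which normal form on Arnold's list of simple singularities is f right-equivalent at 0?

D_{6}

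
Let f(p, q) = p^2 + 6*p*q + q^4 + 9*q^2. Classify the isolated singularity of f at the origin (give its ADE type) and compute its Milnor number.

The Hessian of f at 0 is [[2, 6], [6, 18]] with rank 1, so corank 1. A Groebner basis of the Jacobian ideal J(f) in C{p,q} is {q^3, p + 3*q}; counting standard monomials gives mu = 3. Corank 1: A-series; mu = 3 gives A_3.

Type A_3, Milnor number mu = 3.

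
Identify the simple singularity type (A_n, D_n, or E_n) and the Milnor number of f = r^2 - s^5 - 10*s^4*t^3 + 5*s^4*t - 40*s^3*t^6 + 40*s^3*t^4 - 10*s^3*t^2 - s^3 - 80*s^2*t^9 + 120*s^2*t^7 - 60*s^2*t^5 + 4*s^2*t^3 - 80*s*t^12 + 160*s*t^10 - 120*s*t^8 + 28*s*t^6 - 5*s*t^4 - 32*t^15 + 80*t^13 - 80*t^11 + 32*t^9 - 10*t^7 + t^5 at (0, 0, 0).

The Hessian of f at 0 has rank 1. Corank 2; j^3 = -s^3 is a perfect cube, so E-series; the 5-jet and mu = 8 give E_8.

Type E8, Milnor number mu = 8.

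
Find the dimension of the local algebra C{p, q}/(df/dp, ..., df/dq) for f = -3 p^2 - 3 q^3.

The Hessian of f at 0 has rank 1. Corank 1: A-series; mu = 2 gives A_2.

2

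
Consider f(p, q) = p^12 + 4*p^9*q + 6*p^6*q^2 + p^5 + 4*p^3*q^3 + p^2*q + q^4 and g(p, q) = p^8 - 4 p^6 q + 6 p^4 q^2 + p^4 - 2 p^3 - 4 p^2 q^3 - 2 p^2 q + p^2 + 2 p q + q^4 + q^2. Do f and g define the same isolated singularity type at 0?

No.

The Hessian of f at 0 is [[0, 0], [0, 0]] with rank 0, so corank 2. A Groebner basis of the Jacobian ideal J(f) in C{p,q} is {p^3, p^2/4 + q^3, p*q}; counting standard monomials gives mu = 5. Corank 2; j^3 = p^2*q has shape L^2 M (L != M), so D-series; mu = 5 gives D_5. The Hessian of g at 0 is [[2, 2], [2, 2]] with rank 1, so corank 1. A Groebner basis of the Jacobian ideal J(g) in C{p,q} is {p^2 - p - q, p*q + p + q, -p + q^2 - q}; counting standard monomials gives mu = 3. Corank 1: A-series; mu = 3 gives A_3. f is D_5 but g is A_3, hence not right-equivalent.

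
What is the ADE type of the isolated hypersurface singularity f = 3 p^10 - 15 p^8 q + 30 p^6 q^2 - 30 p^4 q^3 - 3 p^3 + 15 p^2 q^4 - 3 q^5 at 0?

E8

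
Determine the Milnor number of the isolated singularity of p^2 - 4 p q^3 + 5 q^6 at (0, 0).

5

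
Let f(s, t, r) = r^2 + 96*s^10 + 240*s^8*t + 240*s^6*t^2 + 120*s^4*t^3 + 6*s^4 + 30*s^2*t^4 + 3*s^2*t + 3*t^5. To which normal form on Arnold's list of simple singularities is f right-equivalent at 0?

D_{6}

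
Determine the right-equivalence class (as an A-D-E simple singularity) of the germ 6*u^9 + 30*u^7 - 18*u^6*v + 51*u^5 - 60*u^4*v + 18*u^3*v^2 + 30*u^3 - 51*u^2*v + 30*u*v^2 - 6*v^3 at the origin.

The Hessian of f at 0 has rank 0. Corank 2; j^3 = 3*(2*u - v)*(5*u^2 - 6*u*v + 2*v^2) splits into three distinct lines over C (the quadratic factor has nonzero discriminant), so D_4.

D_{4}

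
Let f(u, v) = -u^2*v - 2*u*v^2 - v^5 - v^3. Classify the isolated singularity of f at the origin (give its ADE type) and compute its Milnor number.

Type D6, Milnor number mu = 6.

The Hessian of f at 0 has rank 0. Corank 2; j^3 = -v*(u + v)^2 has shape L^2 M (L != M), so D-series; mu = 6 gives D_6.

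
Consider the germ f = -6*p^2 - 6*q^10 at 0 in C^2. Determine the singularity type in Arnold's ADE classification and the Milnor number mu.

Type A_9, Milnor number mu = 9.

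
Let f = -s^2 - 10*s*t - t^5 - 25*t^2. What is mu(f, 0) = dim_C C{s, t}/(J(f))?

4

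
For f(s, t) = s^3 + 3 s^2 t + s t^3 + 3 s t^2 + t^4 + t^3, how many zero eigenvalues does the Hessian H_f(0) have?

2

The Hessian at 0 is [[0, 0], [0, 0]] of rank 0; hence corank 2.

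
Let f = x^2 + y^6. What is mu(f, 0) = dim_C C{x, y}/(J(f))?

The Hessian of f at 0 has rank 1. Corank 1: A-series; mu = 5 gives A_5.

5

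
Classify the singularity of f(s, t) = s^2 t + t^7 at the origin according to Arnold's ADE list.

The Hessian of f at 0 has rank 0. Corank 2; j^3 = s^2*t has shape L^2 M (L != M), so D-series; mu = 8 gives D_8.

D8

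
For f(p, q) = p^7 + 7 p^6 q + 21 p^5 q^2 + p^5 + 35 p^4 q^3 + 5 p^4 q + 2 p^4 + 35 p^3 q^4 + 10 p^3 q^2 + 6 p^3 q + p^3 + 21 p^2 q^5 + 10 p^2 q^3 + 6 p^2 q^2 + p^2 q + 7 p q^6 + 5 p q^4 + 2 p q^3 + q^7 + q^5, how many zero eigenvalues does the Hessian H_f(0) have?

2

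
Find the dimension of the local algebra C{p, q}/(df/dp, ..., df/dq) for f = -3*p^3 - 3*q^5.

8

The Hessian of f at 0 is [[0, 0], [0, 0]] with rank 0, so corank 2. A Groebner basis of the Jacobian ideal J(f) in C{p,q} is {q^4, p^2}; counting standard monomials gives mu = 8. Corank 2; j^3 = -3*p^3 is a perfect cube, so E-series; the 5-jet and mu = 8 give E_8.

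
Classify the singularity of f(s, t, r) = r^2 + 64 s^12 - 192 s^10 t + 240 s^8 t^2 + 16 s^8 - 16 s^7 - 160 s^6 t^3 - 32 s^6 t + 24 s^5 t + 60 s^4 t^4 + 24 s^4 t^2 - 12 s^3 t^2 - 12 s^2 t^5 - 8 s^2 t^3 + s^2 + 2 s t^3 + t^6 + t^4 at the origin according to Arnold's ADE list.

A_3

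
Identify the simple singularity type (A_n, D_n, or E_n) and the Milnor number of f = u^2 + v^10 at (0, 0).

Type A_9, Milnor number mu = 9.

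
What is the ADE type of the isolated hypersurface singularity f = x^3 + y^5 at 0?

E_8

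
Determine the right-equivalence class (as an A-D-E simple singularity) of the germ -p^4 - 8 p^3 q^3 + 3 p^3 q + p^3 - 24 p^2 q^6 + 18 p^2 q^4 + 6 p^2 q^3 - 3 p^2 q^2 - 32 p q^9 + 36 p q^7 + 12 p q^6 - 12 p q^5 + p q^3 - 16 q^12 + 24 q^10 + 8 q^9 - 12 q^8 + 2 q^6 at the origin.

The Hessian of f at 0 has rank 0. Corank 2; j^3 = p^3 is a perfect cube, so E-series; the 4-jet and mu = 7 give E_7.

E_7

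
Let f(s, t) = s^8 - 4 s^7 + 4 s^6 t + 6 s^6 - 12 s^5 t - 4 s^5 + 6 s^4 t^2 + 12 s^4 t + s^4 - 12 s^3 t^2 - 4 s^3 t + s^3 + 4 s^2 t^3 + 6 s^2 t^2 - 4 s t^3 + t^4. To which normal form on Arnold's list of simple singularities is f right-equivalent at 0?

E_{6}

The Hessian of f at 0 has rank 0. Corank 2; j^3 = s^3 is a perfect cube, so E-series; the 4-jet and mu = 6 give E_6.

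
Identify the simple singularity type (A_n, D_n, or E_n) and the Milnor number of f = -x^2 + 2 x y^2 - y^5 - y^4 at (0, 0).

Type A_4, Milnor number mu = 4.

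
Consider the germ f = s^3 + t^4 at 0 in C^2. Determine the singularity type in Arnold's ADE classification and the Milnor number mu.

Type E_6, Milnor number mu = 6.

The Hessian of f at 0 is [[0, 0], [0, 0]] with rank 0, so corank 2. A Groebner basis of the Jacobian ideal J(f) in C{s,t} is {t^3, s^2}; counting standard monomials gives mu = 6. Corank 2; j^3 = s^3 is a perfect cube, so E-series; the 4-jet and mu = 6 give E_6.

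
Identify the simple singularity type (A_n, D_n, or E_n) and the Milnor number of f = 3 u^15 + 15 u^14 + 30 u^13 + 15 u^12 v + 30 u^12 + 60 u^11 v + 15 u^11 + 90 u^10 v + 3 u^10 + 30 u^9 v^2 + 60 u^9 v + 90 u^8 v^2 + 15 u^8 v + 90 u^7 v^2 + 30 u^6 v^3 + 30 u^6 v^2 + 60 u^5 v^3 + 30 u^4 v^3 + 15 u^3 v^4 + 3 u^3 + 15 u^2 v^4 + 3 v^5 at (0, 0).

Type E_{8}, Milnor number mu = 8.

The Hessian of f at 0 has rank 0. Corank 2; j^3 = 3*u^3 is a perfect cube, so E-series; the 5-jet and mu = 8 give E_8.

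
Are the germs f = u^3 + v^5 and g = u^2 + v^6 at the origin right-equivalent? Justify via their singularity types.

The Hessian of f at 0 has rank 0. Corank 2; j^3 = u^3 is a perfect cube, so E-series; the 5-jet and mu = 8 give E_8. The Hessian of g at 0 has rank 1. Corank 1: A-series; mu = 5 gives A_5. f is E_8 but g is A_5, hence not right-equivalent.

No.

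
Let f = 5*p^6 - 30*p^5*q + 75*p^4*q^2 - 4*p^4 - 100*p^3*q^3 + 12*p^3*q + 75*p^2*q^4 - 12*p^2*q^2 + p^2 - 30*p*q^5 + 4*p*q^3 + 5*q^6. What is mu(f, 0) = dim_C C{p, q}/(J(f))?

5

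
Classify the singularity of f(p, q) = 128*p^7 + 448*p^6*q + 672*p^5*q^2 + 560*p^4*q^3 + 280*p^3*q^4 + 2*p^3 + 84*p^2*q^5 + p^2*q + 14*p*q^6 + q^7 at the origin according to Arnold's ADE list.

D8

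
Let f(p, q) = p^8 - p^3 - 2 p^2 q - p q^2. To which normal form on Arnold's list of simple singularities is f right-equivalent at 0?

D9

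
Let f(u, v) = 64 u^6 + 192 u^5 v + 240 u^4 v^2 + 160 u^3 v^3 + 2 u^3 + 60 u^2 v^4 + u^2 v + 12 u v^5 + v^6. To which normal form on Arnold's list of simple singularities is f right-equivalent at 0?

D7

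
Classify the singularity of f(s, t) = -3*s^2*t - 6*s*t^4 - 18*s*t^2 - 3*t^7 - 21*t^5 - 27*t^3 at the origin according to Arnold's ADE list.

D_{6}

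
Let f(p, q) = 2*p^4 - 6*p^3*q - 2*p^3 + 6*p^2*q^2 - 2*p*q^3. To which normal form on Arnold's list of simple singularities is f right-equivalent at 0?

E_7

The Hessian of f at 0 is [[0, 0], [0, 0]] with rank 0, so corank 2. A Groebner basis of the Jacobian ideal J(f) in C{p,q} is {3*p^2 + q^4 + q^3, p^3, p^2*q - p^2 - q^3/3, -2*p^2 + p*q^2 - 2*q^3/3}; counting standard monomials gives mu = 7. Corank 2; j^3 = -2*p^3 is a perfect cube, so E-series; the 4-jet and mu = 7 give E_7.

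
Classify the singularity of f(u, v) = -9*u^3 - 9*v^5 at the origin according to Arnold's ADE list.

The Hessian of f at 0 has rank 0. Corank 2; j^3 = -9*u^3 is a perfect cube, so E-series; the 5-jet and mu = 8 give E_8.

E8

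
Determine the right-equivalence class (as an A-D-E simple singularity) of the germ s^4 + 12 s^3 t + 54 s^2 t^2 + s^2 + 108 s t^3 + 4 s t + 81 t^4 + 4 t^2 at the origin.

A_{3}

The Hessian of f at 0 has rank 1. Corank 1: A-series; mu = 3 gives A_3.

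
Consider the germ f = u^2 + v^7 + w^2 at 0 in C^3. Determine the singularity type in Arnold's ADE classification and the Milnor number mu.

Type A_6, Milnor number mu = 6.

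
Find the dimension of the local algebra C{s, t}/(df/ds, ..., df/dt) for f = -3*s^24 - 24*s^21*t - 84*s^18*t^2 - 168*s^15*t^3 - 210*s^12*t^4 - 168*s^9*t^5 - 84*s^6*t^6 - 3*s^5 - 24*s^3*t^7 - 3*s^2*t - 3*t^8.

The Hessian of f at 0 has rank 0. Corank 2; j^3 = -3*s^2*t has shape L^2 M (L != M), so D-series; mu = 9 gives D_9.

9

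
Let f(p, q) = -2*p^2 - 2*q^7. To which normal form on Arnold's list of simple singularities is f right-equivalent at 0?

The Hessian of f at 0 is [[-4, 0], [0, 0]] with rank 1, so corank 1. A Groebner basis of the Jacobian ideal J(f) in C{p,q} is {q^6, p}; counting standard monomials gives mu = 6. Corank 1: A-series; mu = 6 gives A_6.

A_{6}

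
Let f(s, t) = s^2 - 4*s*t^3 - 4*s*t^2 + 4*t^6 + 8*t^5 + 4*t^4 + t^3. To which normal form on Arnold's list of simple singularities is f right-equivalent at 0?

A_2

The Hessian of f at 0 has rank 1. Corank 1: A-series; mu = 2 gives A_2.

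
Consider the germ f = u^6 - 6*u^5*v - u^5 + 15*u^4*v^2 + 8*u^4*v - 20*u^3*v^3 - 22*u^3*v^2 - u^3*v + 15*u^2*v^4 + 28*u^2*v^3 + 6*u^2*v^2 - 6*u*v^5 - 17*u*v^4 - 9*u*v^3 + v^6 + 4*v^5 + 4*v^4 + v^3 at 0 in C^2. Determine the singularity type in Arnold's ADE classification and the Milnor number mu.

The Hessian of f at 0 is [[0, 0], [0, 0]] with rank 0, so corank 2. A Groebner basis of the Jacobian ideal J(f) in C{u,v} is {u^3 + 15*u*v^2 - 3*v^2, u^2*v + u*v^2, v^3}; counting standard monomials gives mu = 7. Corank 2; j^3 = v^3 is a perfect cube, so E-series; the 4-jet and mu = 7 give E_7.

Type E7, Milnor number mu = 7.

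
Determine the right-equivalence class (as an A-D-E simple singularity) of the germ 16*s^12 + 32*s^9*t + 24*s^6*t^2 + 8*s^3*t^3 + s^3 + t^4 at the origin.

The Hessian of f at 0 has rank 0. Corank 2; j^3 = s^3 is a perfect cube, so E-series; the 4-jet and mu = 6 give E_6.

E6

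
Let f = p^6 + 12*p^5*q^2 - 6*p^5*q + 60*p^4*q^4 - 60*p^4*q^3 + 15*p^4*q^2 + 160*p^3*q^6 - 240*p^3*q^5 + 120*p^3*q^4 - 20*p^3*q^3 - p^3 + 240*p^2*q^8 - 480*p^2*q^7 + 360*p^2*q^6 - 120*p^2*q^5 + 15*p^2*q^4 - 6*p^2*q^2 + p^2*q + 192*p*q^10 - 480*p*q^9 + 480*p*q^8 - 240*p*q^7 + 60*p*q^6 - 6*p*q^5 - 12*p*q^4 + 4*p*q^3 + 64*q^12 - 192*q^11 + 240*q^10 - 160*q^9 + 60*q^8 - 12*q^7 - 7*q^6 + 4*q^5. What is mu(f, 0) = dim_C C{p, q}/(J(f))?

7

The Hessian of f at 0 has rank 0. Corank 2; j^3 = -p^2*(p - q) has shape L^2 M (L != M), so D-series; mu = 7 gives D_7.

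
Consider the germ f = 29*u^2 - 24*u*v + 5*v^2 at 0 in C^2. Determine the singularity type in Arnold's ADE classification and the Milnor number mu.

Type A1, Milnor number mu = 1.

The Hessian of f at 0 has rank 2. Corank 0: nondegenerate Morse point, so A_1.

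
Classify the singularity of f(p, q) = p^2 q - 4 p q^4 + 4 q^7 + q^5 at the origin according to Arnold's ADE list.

The Hessian of f at 0 has rank 0. Corank 2; j^3 = p^2*q has shape L^2 M (L != M), so D-series; mu = 6 gives D_6.

D6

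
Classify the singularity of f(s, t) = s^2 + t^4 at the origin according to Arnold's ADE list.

The Hessian of f at 0 is [[2, 0], [0, 0]] with rank 1, so corank 1. A Groebner basis of the Jacobian ideal J(f) in C{s,t} is {t^3, s}; counting standard monomials gives mu = 3. Corank 1: A-series; mu = 3 gives A_3.

A3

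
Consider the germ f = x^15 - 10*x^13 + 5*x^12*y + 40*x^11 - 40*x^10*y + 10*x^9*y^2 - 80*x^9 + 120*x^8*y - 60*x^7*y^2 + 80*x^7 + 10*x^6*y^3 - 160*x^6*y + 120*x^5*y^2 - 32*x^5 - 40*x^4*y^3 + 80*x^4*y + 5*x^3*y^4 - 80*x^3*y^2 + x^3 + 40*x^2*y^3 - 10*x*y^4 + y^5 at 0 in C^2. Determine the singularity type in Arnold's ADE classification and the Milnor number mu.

Type E8, Milnor number mu = 8.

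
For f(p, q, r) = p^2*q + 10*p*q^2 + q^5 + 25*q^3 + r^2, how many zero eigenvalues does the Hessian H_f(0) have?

2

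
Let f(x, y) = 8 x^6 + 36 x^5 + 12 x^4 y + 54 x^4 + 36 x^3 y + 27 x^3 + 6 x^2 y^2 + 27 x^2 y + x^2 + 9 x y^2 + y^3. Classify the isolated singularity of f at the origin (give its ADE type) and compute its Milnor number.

The Hessian of f at 0 has rank 1. Corank 1: A-series; mu = 2 gives A_2.

Type A2, Milnor number mu = 2.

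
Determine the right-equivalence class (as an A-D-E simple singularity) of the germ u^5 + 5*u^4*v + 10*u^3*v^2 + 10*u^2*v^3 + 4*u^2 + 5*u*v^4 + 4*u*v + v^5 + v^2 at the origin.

A_4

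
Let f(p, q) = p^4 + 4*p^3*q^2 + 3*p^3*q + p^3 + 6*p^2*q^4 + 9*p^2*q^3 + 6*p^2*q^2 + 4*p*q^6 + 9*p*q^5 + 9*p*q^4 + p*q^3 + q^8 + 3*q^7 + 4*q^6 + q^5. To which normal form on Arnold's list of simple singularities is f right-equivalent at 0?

The Hessian of f at 0 has rank 0. Corank 2; j^3 = p^3 is a perfect cube, so E-series; the 4-jet and mu = 7 give E_7.

E_{7}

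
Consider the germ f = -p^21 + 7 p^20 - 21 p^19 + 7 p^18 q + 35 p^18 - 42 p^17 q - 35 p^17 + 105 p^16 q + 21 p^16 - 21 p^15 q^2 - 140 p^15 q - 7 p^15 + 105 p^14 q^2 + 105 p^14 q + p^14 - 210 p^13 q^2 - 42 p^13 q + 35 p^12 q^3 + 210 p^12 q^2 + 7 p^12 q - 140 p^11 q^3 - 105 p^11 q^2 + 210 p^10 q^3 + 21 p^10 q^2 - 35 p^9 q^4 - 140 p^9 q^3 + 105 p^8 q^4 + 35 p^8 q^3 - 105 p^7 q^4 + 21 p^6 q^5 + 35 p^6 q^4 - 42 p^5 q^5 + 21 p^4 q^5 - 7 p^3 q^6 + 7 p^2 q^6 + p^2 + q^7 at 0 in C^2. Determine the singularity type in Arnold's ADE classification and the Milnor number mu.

Type A_{6}, Milnor number mu = 6.

The Hessian of f at 0 is [[2, 0], [0, 0]] with rank 1, so corank 1. A Groebner basis of the Jacobian ideal J(f) in C{p,q} is {q^6, p}; counting standard monomials gives mu = 6. Corank 1: A-series; mu = 6 gives A_6.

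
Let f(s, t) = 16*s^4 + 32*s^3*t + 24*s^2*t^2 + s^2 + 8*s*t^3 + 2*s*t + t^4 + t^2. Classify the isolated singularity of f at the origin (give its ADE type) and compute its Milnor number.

The Hessian of f at 0 is [[2, 2], [2, 2]] with rank 1, so corank 1. A Groebner basis of the Jacobian ideal J(f) in C{s,t} is {t^3, s + t}; counting standard monomials gives mu = 3. Corank 1: A-series; mu = 3 gives A_3.

Type A_{3}, Milnor number mu = 3.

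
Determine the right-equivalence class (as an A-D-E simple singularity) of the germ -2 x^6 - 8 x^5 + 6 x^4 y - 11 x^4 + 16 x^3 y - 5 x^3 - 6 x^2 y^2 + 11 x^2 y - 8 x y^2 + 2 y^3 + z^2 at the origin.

The Hessian of f at 0 has rank 1. Corank 2; j^3 = -(x - y)*(5*x^2 - 6*x*y + 2*y^2) splits into three distinct lines over C (the quadratic factor has nonzero discriminant), so D_4.

D_4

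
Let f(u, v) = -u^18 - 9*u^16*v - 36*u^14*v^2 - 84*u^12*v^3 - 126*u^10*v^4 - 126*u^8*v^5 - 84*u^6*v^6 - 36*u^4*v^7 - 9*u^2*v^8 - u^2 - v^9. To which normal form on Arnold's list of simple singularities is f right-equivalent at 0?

A_{8}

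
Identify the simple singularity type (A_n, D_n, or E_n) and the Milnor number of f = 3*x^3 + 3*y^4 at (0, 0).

The Hessian of f at 0 has rank 0. Corank 2; j^3 = 3*x^3 is a perfect cube, so E-series; the 4-jet and mu = 6 give E_6.

Type E6, Milnor number mu = 6.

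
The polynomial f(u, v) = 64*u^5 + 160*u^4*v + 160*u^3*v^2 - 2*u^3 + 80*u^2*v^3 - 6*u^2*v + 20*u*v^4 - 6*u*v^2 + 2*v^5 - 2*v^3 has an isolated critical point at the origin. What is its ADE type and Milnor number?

The Hessian of f at 0 has rank 0. Corank 2; j^3 = -2*(u + v)^3 is a perfect cube, so E-series; the 5-jet and mu = 8 give E_8.

Type E_8, Milnor number mu = 8.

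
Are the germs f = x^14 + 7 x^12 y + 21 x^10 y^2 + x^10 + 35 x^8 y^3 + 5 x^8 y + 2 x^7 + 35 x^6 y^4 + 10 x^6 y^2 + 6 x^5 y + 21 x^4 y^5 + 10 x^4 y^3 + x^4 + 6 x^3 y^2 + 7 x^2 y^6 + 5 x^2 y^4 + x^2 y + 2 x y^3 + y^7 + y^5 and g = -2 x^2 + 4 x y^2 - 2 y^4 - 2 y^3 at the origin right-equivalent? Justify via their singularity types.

The Hessian of f at 0 has rank 0. Corank 2; j^3 = x^2*y has shape L^2 M (L != M), so D-series; mu = 8 gives D_8. The Hessian of g at 0 has rank 1. Corank 1: A-series; mu = 2 gives A_2. f is D_8 but g is A_2, hence not right-equivalent.

No.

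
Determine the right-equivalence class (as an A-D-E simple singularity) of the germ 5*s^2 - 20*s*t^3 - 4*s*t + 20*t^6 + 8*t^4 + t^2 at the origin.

The Hessian of f at 0 has rank 2. Corank 0: nondegenerate Morse point, so A_1.

A_1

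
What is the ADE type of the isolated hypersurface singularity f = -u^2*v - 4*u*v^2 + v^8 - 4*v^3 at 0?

D_9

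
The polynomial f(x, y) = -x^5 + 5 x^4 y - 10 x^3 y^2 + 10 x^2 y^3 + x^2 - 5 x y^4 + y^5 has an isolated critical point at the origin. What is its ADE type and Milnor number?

Type A_4, Milnor number mu = 4.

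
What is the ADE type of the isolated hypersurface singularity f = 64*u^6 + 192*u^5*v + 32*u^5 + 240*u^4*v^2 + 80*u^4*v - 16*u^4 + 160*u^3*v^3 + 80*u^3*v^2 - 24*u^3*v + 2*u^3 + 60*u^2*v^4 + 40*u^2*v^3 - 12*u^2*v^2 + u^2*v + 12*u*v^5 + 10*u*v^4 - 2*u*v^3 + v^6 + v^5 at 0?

D7

The Hessian of f at 0 is [[0, 0], [0, 0]] with rank 0, so corank 2. A Groebner basis of the Jacobian ideal J(f) in C{u,v} is {-4*u^2/3 + u*v/12 + v^4 - v^3/12, u^3, u^2*v + u^2/6 - u*v/24 + v^3/24, -2*u^2/3 + u*v^2 - u*v/12 + v^3/12}; counting standard monomials gives mu = 7. Corank 2; j^3 = u^2*(2*u + v) has shape L^2 M (L != M), so D-series; mu = 7 gives D_7.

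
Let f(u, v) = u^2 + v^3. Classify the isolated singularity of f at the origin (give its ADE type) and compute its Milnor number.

Type A_2, Milnor number mu = 2.

The Hessian of f at 0 is [[2, 0], [0, 0]] with rank 1, so corank 1. A Groebner basis of the Jacobian ideal J(f) in C{u,v} is {v^2, u}; counting standard monomials gives mu = 2. Corank 1: A-series; mu = 2 gives A_2.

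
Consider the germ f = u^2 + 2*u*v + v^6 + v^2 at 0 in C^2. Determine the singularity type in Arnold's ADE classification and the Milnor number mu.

Type A5, Milnor number mu = 5.

The Hessian of f at 0 has rank 1. Corank 1: A-series; mu = 5 gives A_5.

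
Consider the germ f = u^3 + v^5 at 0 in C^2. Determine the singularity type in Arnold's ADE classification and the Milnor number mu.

Type E_8, Milnor number mu = 8.

The Hessian of f at 0 is [[0, 0], [0, 0]] with rank 0, so corank 2. A Groebner basis of the Jacobian ideal J(f) in C{u,v} is {v^4, u^2}; counting standard monomials gives mu = 8. Corank 2; j^3 = u^3 is a perfect cube, so E-series; the 5-jet and mu = 8 give E_8.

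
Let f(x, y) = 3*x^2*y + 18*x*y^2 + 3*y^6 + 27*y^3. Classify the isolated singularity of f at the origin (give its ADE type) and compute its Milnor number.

Type D_{7}, Milnor number mu = 7.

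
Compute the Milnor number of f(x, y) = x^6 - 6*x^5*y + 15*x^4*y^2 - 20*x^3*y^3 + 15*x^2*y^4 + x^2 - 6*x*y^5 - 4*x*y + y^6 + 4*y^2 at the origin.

5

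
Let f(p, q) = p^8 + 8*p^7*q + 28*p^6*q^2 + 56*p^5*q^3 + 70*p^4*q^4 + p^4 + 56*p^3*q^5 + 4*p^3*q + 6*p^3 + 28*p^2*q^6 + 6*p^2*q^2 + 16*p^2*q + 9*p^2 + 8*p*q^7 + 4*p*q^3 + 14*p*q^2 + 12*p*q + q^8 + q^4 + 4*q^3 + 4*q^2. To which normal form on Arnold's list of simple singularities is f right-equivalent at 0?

The Hessian of f at 0 is [[18, 12], [12, 8]] with rank 1, so corank 1. A Groebner basis of the Jacobian ideal J(f) in C{p,q} is {p*q^3 - 324*p*q^2 - 2997*p*q - 5832*p - 279*q^3 - 2214*q^2 - 3888*q, 378*p*q^2 + 3402*p*q + 6561*p + q^4 + 324*q^3 + 2511*q^2 + 4374*q, p^2 + 2*p*q + 3*p + q^2 + 2*q}; counting standard monomials gives mu = 7. Corank 1: A-series; mu = 7 gives A_7.

A_{7}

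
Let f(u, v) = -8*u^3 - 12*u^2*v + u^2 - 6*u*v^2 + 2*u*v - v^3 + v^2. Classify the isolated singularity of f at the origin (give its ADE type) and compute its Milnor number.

The Hessian of f at 0 has rank 1. Corank 1: A-series; mu = 2 gives A_2.

Type A_2, Milnor number mu = 2.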